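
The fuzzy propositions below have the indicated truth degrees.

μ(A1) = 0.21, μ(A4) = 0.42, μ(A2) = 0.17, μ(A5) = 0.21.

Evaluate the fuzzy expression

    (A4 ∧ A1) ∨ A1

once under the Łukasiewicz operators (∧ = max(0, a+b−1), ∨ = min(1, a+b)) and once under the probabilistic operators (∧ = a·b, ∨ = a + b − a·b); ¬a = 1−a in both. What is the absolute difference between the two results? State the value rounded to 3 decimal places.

0.070

Under Łukasiewicz:
  A4 ∧ A1 = max(0, a+b−1) on (0.42, 0.21) = 0.00
  (A4 ∧ A1) ∨ A1 = min(1, a+b) on (0.00, 0.21) = 0.21
  → value = 0.2100
Under probabilistic:
  A4 ∧ A1 = a·b on (0.4200, 0.2100) = 0.0882
  (A4 ∧ A1) ∨ A1 = a + b − a·b on (0.0882, 0.2100) = 0.2797
  → value = 0.2797
|0.2100 − 0.2797| = 0.070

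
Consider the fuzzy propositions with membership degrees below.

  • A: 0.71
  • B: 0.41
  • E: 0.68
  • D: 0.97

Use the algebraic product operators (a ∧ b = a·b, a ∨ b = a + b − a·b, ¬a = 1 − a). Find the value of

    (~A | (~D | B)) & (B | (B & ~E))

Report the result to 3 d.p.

~A = 1 − 0.7100 = 0.2900
~D = 1 − 0.9700 = 0.0300
~D | B = a + b − a·b on (0.0300, 0.4100) = 0.4277
~A | (~D | B) = a + b − a·b on (0.2900, 0.4277) = 0.5937
~E = 1 − 0.6800 = 0.3200
B & ~E = a·b on (0.4100, 0.3200) = 0.1312
B | (B & ~E) = a + b − a·b on (0.4100, 0.1312) = 0.4874
(~A | (~D | B)) & (B | (B & ~E)) = a·b on (0.5937, 0.4874) = 0.2894

0.289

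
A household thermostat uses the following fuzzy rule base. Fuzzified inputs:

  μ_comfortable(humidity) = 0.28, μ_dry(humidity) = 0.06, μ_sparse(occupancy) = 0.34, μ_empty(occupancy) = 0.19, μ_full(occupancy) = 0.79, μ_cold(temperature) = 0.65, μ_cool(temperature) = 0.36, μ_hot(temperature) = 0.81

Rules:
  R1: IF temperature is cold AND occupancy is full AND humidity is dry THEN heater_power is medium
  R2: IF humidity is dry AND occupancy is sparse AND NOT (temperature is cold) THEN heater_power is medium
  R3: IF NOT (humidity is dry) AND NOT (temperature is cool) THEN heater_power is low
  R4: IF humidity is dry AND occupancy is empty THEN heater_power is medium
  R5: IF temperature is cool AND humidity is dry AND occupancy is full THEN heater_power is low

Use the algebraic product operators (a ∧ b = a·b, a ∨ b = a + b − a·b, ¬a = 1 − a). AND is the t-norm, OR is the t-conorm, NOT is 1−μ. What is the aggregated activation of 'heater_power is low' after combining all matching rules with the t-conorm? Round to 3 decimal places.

0.608

R1: cold=0.65, full=0.79, dry=0.06; AND[a·b] → w = 0.0308
R2: dry=0.06, sparse=0.34, ¬cold=1−0.65=0.35; AND[a·b] → w = 0.0071
R3: ¬dry=1−0.06=0.94, ¬cool=1−0.36=0.64; AND[a·b] → w = 0.6016
R4: dry=0.06, empty=0.19; AND[a·b] → w = 0.0114
R5: cool=0.36, dry=0.06, full=0.79; AND[a·b] → w = 0.0171
Rules with consequent 'low': {R3, R5} → strengths 0.6016, 0.0171
Aggregate via t-conorm [a + b − a·b]: 0.6084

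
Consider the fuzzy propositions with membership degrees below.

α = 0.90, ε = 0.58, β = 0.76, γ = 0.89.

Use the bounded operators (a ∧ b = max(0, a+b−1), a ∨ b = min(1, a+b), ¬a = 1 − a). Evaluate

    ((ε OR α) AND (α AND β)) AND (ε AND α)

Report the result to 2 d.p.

0.14

ε OR α = min(1, a+b) on (0.58, 0.90) = 1.00
α AND β = max(0, a+b−1) on (0.90, 0.76) = 0.66
(ε OR α) AND (α AND β) = max(0, a+b−1) on (1.00, 0.66) = 0.66
ε AND α = max(0, a+b−1) on (0.58, 0.90) = 0.48
((ε OR α) AND (α AND β)) AND (ε AND α) = max(0, a+b−1) on (0.66, 0.48) = 0.14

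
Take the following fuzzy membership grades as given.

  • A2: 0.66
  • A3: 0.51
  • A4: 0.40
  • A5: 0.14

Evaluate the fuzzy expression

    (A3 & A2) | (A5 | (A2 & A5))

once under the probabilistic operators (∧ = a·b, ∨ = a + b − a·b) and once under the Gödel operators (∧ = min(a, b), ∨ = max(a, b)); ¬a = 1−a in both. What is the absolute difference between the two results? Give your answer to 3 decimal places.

Under probabilistic:
  A3 & A2 = a·b on (0.5100, 0.6600) = 0.3366
  A2 & A5 = a·b on (0.6600, 0.1400) = 0.0924
  A5 | (A2 & A5) = a + b − a·b on (0.1400, 0.0924) = 0.2195
  (A3 & A2) | (A5 | (A2 & A5)) = a + b − a·b on (0.3366, 0.2195) = 0.4822
  → value = 0.4822
Under Gödel:
  A3 & A2 = min(a, b) on (0.51, 0.66) = 0.51
  A2 & A5 = min(a, b) on (0.66, 0.14) = 0.14
  A5 | (A2 & A5) = max(a, b) on (0.14, 0.14) = 0.14
  (A3 & A2) | (A5 | (A2 & A5)) = max(a, b) on (0.51, 0.14) = 0.51
  → value = 0.5100
|0.4822 − 0.5100| = 0.028

0.028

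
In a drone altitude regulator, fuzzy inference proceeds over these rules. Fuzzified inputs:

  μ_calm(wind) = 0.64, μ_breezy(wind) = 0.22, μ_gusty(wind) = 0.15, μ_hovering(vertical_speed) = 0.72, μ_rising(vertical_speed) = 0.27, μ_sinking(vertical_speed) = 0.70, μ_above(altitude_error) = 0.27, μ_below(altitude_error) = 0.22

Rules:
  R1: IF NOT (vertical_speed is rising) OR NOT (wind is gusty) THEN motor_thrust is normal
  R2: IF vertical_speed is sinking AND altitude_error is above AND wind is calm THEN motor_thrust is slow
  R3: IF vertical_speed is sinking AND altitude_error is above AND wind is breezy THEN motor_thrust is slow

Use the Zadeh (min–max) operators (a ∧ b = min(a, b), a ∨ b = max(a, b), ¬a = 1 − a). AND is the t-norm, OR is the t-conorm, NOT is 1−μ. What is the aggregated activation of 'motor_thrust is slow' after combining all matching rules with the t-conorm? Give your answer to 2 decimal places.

0.27

R1: ¬rising=1−0.27=0.73, ¬gusty=1−0.15=0.85; OR[max(a, b)] → w = 0.85
R2: sinking=0.70, above=0.27, calm=0.64; AND[min(a, b)] → w = 0.27
R3: sinking=0.70, above=0.27, breezy=0.22; AND[min(a, b)] → w = 0.22
Rules with consequent 'slow': {R2, R3} → strengths 0.27, 0.22
Aggregate via t-conorm [max(a, b)]: 0.27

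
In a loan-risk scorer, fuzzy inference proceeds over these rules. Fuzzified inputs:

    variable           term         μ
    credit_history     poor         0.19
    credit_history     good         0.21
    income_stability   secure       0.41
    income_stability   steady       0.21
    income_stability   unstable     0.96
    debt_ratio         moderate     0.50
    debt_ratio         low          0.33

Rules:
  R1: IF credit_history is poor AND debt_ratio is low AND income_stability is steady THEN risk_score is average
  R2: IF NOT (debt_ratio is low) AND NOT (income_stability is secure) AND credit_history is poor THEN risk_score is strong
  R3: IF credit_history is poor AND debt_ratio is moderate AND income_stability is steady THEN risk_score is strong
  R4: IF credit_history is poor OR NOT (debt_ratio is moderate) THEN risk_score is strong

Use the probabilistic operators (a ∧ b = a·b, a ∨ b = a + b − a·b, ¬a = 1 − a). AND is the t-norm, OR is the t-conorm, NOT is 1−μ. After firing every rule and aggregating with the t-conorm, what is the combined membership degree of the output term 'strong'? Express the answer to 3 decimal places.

R1: poor=0.19, low=0.33, steady=0.21; AND[a·b] → w = 0.0132
R2: ¬low=1−0.33=0.67, ¬secure=1−0.41=0.59, poor=0.19; AND[a·b] → w = 0.0751
R3: poor=0.19, moderate=0.50, steady=0.21; AND[a·b] → w = 0.0199
R4: poor=0.19, ¬moderate=1−0.50=0.50; OR[a + b − a·b] → w = 0.5950
Rules with consequent 'strong': {R2, R3, R4} → strengths 0.0751, 0.0199, 0.5950
Aggregate via t-conorm [a + b − a·b]: 0.6329

0.633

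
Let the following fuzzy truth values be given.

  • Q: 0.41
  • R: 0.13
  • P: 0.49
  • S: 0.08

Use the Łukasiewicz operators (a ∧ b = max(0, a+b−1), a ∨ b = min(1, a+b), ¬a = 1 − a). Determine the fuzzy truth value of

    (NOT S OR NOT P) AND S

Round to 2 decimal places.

NOT S = 1 − 0.08 = 0.92
NOT P = 1 − 0.49 = 0.51
NOT S OR NOT P = min(1, a+b) on (0.92, 0.51) = 1.00
(NOT S OR NOT P) AND S = max(0, a+b−1) on (1.00, 0.08) = 0.08

0.08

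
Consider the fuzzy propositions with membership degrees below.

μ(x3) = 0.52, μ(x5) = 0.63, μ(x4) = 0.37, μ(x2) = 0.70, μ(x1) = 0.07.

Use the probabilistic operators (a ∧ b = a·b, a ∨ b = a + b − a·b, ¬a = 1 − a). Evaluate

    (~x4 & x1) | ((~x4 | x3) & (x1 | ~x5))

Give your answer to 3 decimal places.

~x4 = 1 − 0.3700 = 0.6300
~x4 & x1 = a·b on (0.6300, 0.0700) = 0.0441
~x4 = 1 − 0.3700 = 0.6300
~x4 | x3 = a + b − a·b on (0.6300, 0.5200) = 0.8224
~x5 = 1 − 0.6300 = 0.3700
x1 | ~x5 = a + b − a·b on (0.0700, 0.3700) = 0.4141
(~x4 | x3) & (x1 | ~x5) = a·b on (0.8224, 0.4141) = 0.3406
(~x4 & x1) | ((~x4 | x3) & (x1 | ~x5)) = a + b − a·b on (0.0441, 0.3406) = 0.3696

0.370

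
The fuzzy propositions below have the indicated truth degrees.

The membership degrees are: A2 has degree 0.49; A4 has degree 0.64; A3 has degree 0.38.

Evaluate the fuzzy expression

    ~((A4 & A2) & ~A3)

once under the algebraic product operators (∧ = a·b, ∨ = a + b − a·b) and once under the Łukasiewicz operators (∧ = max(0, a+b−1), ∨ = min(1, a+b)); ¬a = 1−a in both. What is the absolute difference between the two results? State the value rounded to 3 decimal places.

Under algebraic product:
  A4 & A2 = a·b on (0.6400, 0.4900) = 0.3136
  ~A3 = 1 − 0.3800 = 0.6200
  (A4 & A2) & ~A3 = a·b on (0.3136, 0.6200) = 0.1944
  ~((A4 & A2) & ~A3) = 1 − 0.1944 = 0.8056
  → value = 0.8056
Under Łukasiewicz:
  A4 & A2 = max(0, a+b−1) on (0.64, 0.49) = 0.13
  ~A3 = 1 − 0.38 = 0.62
  (A4 & A2) & ~A3 = max(0, a+b−1) on (0.13, 0.62) = 0.00
  ~((A4 & A2) & ~A3) = 1 − 0.00 = 1.00
  → value = 1.0000
|0.8056 − 1.0000| = 0.194

0.194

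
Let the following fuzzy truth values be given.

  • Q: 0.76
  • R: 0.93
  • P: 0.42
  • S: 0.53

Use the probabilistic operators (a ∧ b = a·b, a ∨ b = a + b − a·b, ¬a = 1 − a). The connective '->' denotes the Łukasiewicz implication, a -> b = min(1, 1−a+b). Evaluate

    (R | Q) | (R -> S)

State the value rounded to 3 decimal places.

R | Q = a + b − a·b on (0.9300, 0.7600) = 0.9832
R -> S  [Łukasiewicz: min(1, 1−a+b)] with a=0.9300, b=0.5300 → 0.6000
(R | Q) | (R -> S) = a + b − a·b on (0.9832, 0.6000) = 0.9933

0.993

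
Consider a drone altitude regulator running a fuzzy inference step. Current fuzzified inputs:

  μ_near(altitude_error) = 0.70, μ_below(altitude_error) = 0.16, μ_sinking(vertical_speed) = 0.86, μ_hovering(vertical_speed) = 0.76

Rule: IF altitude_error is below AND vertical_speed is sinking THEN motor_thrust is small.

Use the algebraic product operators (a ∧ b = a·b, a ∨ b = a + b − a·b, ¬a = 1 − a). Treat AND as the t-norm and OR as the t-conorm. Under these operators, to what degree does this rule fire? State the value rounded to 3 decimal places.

0.138

firing strength: below=0.16, sinking=0.86; AND[a·b] → w = 0.1376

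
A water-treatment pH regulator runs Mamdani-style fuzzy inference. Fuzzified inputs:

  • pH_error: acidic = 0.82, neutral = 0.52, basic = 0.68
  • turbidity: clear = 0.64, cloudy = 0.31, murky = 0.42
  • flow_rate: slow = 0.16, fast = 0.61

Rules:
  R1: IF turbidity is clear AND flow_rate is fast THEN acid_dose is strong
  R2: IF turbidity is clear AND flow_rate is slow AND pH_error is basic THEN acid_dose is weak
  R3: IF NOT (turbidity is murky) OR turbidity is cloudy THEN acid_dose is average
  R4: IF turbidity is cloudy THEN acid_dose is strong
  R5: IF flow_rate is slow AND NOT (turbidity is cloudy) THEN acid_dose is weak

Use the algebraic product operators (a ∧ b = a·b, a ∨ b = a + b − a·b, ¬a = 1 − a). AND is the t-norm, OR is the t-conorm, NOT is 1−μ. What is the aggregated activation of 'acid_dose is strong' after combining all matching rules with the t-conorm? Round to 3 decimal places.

R1: clear=0.64, fast=0.61; AND[a·b] → w = 0.3904
R2: clear=0.64, slow=0.16, basic=0.68; AND[a·b] → w = 0.0696
R3: ¬murky=1−0.42=0.58, cloudy=0.31; OR[a + b − a·b] → w = 0.7102
R4: cloudy=0.31 → w = 0.3100
R5: slow=0.16, ¬cloudy=1−0.31=0.69; AND[a·b] → w = 0.1104
Rules with consequent 'strong': {R1, R4} → strengths 0.3904, 0.3100
Aggregate via t-conorm [a + b − a·b]: 0.5794

0.579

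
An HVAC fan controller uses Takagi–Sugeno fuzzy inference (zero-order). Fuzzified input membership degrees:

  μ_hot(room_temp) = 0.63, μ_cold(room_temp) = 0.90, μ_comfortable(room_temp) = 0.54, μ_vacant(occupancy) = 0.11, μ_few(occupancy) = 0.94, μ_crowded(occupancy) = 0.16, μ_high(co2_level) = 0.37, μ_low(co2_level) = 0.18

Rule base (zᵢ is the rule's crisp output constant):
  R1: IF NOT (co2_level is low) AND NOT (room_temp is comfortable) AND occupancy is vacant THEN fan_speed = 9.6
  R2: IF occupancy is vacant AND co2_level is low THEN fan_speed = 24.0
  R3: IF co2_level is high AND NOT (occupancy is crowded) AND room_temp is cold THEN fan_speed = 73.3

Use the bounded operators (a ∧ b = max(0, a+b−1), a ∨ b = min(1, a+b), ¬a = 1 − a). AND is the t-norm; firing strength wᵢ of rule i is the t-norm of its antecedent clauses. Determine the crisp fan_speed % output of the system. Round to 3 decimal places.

73.300

R1 (z=9.6): ¬low=1−0.18=0.82, ¬comfortable=1−0.54=0.46, vacant=0.11; AND[max(0, a+b−1)] → w = 0.00
R2 (z=24.0): vacant=0.11, low=0.18; AND[max(0, a+b−1)] → w = 0.00
R3 (z=73.3): high=0.37, ¬crowded=1−0.16=0.84, cold=0.90; AND[max(0, a+b−1)] → w = 0.11
Weighted average = (0.00·9.6 + 0.00·24.0 + 0.11·73.3) / (0.00 + 0.00 + 0.11)
  = 8.0630 / 0.1100 = 73.300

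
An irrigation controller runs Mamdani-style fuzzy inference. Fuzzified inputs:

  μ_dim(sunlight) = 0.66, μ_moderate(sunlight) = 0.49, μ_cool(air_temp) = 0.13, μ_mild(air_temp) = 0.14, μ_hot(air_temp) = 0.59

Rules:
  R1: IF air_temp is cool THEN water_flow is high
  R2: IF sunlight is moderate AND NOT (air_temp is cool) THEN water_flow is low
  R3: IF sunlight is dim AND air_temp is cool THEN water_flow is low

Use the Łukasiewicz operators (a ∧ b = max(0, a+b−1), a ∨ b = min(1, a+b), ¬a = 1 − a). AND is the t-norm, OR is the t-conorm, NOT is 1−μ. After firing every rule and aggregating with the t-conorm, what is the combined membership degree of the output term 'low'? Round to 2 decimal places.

0.36

R1: cool=0.13 → w = 0.13
R2: moderate=0.49, ¬cool=1−0.13=0.87; AND[max(0, a+b−1)] → w = 0.36
R3: dim=0.66, cool=0.13; AND[max(0, a+b−1)] → w = 0.00
Rules with consequent 'low': {R2, R3} → strengths 0.36, 0.00
Aggregate via t-conorm [min(1, a+b)]: 0.36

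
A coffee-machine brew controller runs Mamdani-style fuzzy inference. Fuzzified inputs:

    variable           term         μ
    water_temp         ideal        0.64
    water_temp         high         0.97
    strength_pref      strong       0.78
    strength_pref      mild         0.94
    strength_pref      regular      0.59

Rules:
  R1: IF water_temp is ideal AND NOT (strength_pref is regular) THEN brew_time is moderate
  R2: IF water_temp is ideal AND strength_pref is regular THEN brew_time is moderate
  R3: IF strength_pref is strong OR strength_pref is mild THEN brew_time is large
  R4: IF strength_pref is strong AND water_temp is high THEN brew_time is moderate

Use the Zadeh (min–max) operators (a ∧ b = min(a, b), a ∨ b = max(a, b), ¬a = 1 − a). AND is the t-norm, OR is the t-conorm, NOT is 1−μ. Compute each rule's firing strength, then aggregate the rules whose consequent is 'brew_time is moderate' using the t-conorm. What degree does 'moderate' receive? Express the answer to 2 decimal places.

0.78

R1: ideal=0.64, ¬regular=1−0.59=0.41; AND[min(a, b)] → w = 0.41
R2: ideal=0.64, regular=0.59; AND[min(a, b)] → w = 0.59
R3: strong=0.78, mild=0.94; OR[max(a, b)] → w = 0.94
R4: strong=0.78, high=0.97; AND[min(a, b)] → w = 0.78
Rules with consequent 'moderate': {R1, R2, R4} → strengths 0.41, 0.59, 0.78
Aggregate via t-conorm [max(a, b)]: 0.78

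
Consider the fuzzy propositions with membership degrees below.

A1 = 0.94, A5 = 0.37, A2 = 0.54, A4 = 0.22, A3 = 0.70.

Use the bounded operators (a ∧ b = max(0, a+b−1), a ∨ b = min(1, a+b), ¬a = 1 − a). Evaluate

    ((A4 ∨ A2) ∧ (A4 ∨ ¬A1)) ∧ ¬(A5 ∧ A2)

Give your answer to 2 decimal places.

A4 ∨ A2 = min(1, a+b) on (0.22, 0.54) = 0.76
¬A1 = 1 − 0.94 = 0.06
A4 ∨ ¬A1 = min(1, a+b) on (0.22, 0.06) = 0.28
(A4 ∨ A2) ∧ (A4 ∨ ¬A1) = max(0, a+b−1) on (0.76, 0.28) = 0.04
A5 ∧ A2 = max(0, a+b−1) on (0.37, 0.54) = 0.00
¬(A5 ∧ A2) = 1 − 0.00 = 1.00
((A4 ∨ A2) ∧ (A4 ∨ ¬A1)) ∧ ¬(A5 ∧ A2) = max(0, a+b−1) on (0.04, 1.00) = 0.04

0.04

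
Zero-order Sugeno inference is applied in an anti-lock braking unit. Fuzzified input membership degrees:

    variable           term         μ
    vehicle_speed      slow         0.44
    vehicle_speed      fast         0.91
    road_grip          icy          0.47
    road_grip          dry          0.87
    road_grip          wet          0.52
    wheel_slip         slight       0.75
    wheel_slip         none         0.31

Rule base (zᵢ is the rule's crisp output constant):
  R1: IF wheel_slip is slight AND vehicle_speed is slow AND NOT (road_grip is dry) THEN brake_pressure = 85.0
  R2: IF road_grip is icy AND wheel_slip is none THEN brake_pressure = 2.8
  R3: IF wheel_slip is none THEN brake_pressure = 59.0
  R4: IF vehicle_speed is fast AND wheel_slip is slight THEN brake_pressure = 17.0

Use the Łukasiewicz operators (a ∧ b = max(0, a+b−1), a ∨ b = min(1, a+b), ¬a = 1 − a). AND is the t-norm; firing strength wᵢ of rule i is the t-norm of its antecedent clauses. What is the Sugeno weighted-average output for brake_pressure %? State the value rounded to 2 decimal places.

R1 (z=85.0): slight=0.75, slow=0.44, ¬dry=1−0.87=0.13; AND[max(0, a+b−1)] → w = 0.00
R2 (z=2.8): icy=0.47, none=0.31; AND[max(0, a+b−1)] → w = 0.00
R3 (z=59.0): none=0.31 → w = 0.31
R4 (z=17.0): fast=0.91, slight=0.75; AND[max(0, a+b−1)] → w = 0.66
Weighted average = (0.00·85.0 + 0.00·2.8 + 0.31·59.0 + 0.66·17.0) / (0.00 + 0.00 + 0.31 + 0.66)
  = 29.5100 / 0.9700 = 30.42

30.42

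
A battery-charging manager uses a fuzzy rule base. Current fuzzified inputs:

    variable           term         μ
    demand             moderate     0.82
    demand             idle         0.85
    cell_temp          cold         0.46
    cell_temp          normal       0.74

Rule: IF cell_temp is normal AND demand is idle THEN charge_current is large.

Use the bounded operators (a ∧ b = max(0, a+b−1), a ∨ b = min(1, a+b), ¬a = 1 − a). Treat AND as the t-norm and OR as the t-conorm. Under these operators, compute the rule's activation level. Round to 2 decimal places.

0.59

firing strength: normal=0.74, idle=0.85; AND[max(0, a+b−1)] → w = 0.59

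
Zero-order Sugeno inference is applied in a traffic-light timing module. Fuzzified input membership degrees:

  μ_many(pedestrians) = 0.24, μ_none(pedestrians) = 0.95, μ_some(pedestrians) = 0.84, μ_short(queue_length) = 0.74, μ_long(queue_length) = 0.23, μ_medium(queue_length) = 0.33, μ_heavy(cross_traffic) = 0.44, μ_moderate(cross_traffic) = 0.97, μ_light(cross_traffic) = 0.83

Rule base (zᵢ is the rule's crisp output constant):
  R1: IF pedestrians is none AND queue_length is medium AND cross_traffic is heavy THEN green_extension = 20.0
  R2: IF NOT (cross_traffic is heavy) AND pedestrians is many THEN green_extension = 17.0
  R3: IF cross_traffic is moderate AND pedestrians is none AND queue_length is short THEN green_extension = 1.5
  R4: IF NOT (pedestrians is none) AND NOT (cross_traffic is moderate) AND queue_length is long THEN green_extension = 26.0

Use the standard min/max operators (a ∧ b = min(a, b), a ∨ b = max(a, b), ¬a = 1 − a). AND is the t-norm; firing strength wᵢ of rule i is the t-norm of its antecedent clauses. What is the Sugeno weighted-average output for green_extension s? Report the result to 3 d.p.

R1 (z=20.0): none=0.95, medium=0.33, heavy=0.44; AND[min(a, b)] → w = 0.33
R2 (z=17.0): ¬heavy=1−0.44=0.56, many=0.24; AND[min(a, b)] → w = 0.24
R3 (z=1.5): moderate=0.97, none=0.95, short=0.74; AND[min(a, b)] → w = 0.74
R4 (z=26.0): ¬none=1−0.95=0.05, ¬moderate=1−0.97=0.03, long=0.23; AND[min(a, b)] → w = 0.03
Weighted average = (0.33·20.0 + 0.24·17.0 + 0.74·1.5 + 0.03·26.0) / (0.33 + 0.24 + 0.74 + 0.03)
  = 12.5700 / 1.3400 = 9.381

9.381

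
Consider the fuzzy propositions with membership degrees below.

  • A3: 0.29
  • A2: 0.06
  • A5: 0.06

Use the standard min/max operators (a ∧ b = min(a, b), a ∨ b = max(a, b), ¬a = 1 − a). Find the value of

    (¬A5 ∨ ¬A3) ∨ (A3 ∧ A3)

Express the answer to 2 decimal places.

¬A5 = 1 − 0.06 = 0.94
¬A3 = 1 − 0.29 = 0.71
¬A5 ∨ ¬A3 = max(a, b) on (0.94, 0.71) = 0.94
A3 ∧ A3 = min(a, b) on (0.29, 0.29) = 0.29
(¬A5 ∨ ¬A3) ∨ (A3 ∧ A3) = max(a, b) on (0.94, 0.29) = 0.94

0.94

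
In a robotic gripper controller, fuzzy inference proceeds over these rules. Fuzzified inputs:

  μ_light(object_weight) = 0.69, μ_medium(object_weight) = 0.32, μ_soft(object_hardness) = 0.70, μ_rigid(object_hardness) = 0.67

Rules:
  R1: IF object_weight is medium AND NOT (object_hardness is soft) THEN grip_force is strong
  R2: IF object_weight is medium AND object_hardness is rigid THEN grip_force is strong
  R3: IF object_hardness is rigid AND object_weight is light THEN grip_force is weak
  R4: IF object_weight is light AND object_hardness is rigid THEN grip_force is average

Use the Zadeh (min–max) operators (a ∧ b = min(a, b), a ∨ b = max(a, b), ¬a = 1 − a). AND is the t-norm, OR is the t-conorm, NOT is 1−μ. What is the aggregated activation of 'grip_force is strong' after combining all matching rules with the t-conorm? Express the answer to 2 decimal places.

R1: medium=0.32, ¬soft=1−0.70=0.30; AND[min(a, b)] → w = 0.30
R2: medium=0.32, rigid=0.67; AND[min(a, b)] → w = 0.32
R3: rigid=0.67, light=0.69; AND[min(a, b)] → w = 0.67
R4: light=0.69, rigid=0.67; AND[min(a, b)] → w = 0.67
Rules with consequent 'strong': {R1, R2} → strengths 0.30, 0.32
Aggregate via t-conorm [max(a, b)]: 0.32

0.32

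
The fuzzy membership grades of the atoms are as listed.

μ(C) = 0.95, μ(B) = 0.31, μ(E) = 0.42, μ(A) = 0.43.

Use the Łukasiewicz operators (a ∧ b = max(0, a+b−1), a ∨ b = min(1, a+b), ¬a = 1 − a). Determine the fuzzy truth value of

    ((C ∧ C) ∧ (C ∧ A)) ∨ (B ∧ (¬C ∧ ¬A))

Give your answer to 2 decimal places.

C ∧ C = max(0, a+b−1) on (0.95, 0.95) = 0.90
C ∧ A = max(0, a+b−1) on (0.95, 0.43) = 0.38
(C ∧ C) ∧ (C ∧ A) = max(0, a+b−1) on (0.90, 0.38) = 0.28
¬C = 1 − 0.95 = 0.05
¬A = 1 − 0.43 = 0.57
¬C ∧ ¬A = max(0, a+b−1) on (0.05, 0.57) = 0.00
B ∧ (¬C ∧ ¬A) = max(0, a+b−1) on (0.31, 0.00) = 0.00
((C ∧ C) ∧ (C ∧ A)) ∨ (B ∧ (¬C ∧ ¬A)) = min(1, a+b) on (0.28, 0.00) = 0.28

0.28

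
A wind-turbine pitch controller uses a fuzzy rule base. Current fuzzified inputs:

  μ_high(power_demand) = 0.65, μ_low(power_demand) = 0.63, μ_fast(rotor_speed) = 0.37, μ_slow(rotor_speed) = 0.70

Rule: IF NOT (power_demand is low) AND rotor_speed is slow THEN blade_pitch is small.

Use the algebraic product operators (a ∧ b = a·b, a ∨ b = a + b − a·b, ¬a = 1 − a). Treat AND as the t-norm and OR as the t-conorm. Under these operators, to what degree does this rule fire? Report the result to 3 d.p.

firing strength: ¬low=1−0.63=0.37, slow=0.70; AND[a·b] → w = 0.2590

0.259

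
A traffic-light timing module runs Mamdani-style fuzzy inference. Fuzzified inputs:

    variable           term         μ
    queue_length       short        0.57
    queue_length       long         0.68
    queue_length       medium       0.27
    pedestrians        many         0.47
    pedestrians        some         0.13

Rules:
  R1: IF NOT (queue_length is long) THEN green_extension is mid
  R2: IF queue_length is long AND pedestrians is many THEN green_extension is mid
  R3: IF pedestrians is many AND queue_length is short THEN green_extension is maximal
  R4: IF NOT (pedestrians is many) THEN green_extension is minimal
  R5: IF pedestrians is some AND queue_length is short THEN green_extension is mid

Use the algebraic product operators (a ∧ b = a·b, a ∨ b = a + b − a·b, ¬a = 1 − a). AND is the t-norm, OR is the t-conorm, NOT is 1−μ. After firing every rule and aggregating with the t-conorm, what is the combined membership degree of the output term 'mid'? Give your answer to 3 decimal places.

0.572

R1: ¬long=1−0.68=0.32 → w = 0.3200
R2: long=0.68, many=0.47; AND[a·b] → w = 0.3196
R3: many=0.47, short=0.57; AND[a·b] → w = 0.2679
R4: ¬many=1−0.47=0.53 → w = 0.5300
R5: some=0.13, short=0.57; AND[a·b] → w = 0.0741
Rules with consequent 'mid': {R1, R2, R5} → strengths 0.3200, 0.3196, 0.0741
Aggregate via t-conorm [a + b − a·b]: 0.5716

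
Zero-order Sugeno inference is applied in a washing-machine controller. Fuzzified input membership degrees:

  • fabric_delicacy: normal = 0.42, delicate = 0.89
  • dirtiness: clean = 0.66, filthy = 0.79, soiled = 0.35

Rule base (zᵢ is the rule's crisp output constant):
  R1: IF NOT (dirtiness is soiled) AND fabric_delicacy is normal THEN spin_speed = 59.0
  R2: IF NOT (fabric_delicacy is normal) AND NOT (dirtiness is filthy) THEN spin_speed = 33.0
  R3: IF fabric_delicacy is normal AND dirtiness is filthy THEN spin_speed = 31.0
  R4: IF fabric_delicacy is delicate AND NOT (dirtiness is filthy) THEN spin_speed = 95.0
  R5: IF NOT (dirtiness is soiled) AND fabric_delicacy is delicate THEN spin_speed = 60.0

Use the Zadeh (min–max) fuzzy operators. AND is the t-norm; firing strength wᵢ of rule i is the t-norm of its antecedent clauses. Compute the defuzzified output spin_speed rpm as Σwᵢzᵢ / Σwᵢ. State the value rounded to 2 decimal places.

54.28

R1 (z=59.0): ¬soiled=1−0.35=0.65, normal=0.42; AND[min(a, b)] → w = 0.42
R2 (z=33.0): ¬normal=1−0.42=0.58, ¬filthy=1−0.79=0.21; AND[min(a, b)] → w = 0.21
R3 (z=31.0): normal=0.42, filthy=0.79; AND[min(a, b)] → w = 0.42
R4 (z=95.0): delicate=0.89, ¬filthy=1−0.79=0.21; AND[min(a, b)] → w = 0.21
R5 (z=60.0): ¬soiled=1−0.35=0.65, delicate=0.89; AND[min(a, b)] → w = 0.65
Weighted average = (0.42·59.0 + 0.21·33.0 + 0.42·31.0 + 0.21·95.0 + 0.65·60.0) / (0.42 + 0.21 + 0.42 + 0.21 + 0.65)
  = 103.6800 / 1.9100 = 54.28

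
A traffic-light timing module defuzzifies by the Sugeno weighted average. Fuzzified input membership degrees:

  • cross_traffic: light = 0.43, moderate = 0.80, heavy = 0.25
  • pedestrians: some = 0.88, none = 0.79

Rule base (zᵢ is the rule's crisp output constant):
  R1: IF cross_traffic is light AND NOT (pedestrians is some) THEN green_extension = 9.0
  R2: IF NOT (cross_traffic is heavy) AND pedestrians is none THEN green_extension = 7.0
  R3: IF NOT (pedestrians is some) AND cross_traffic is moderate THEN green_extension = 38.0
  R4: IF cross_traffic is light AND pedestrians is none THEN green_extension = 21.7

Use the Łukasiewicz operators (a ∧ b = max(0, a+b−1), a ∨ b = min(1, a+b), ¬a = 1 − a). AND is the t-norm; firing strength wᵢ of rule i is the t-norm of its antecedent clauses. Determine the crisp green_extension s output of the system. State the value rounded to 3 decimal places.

R1 (z=9.0): light=0.43, ¬some=1−0.88=0.12; AND[max(0, a+b−1)] → w = 0.00
R2 (z=7.0): ¬heavy=1−0.25=0.75, none=0.79; AND[max(0, a+b−1)] → w = 0.54
R3 (z=38.0): ¬some=1−0.88=0.12, moderate=0.80; AND[max(0, a+b−1)] → w = 0.00
R4 (z=21.7): light=0.43, none=0.79; AND[max(0, a+b−1)] → w = 0.22
Weighted average = (0.00·9.0 + 0.54·7.0 + 0.00·38.0 + 0.22·21.7) / (0.00 + 0.54 + 0.00 + 0.22)
  = 8.5540 / 0.7600 = 11.255

11.255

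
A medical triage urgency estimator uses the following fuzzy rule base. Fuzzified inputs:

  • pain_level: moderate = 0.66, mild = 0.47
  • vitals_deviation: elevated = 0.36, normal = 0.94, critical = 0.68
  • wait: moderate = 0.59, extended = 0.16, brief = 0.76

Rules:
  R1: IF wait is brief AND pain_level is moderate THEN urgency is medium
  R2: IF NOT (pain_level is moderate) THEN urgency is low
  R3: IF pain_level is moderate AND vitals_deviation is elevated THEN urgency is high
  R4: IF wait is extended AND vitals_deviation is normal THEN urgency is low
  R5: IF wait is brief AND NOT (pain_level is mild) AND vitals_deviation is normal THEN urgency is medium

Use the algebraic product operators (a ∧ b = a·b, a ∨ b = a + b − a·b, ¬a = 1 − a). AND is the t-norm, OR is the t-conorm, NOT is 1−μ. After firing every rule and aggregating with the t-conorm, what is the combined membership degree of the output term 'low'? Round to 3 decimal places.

0.439

R1: brief=0.76, moderate=0.66; AND[a·b] → w = 0.5016
R2: ¬moderate=1−0.66=0.34 → w = 0.3400
R3: moderate=0.66, elevated=0.36; AND[a·b] → w = 0.2376
R4: extended=0.16, normal=0.94; AND[a·b] → w = 0.1504
R5: brief=0.76, ¬mild=1−0.47=0.53, normal=0.94; AND[a·b] → w = 0.3786
Rules with consequent 'low': {R2, R4} → strengths 0.3400, 0.1504
Aggregate via t-conorm [a + b − a·b]: 0.4393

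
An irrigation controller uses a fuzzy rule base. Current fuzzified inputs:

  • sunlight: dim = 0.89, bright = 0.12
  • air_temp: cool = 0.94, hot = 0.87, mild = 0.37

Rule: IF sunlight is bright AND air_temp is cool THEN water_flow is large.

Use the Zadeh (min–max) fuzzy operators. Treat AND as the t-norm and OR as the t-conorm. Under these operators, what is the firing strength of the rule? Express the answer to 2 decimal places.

firing strength: bright=0.12, cool=0.94; AND[min(a, b)] → w = 0.12

0.12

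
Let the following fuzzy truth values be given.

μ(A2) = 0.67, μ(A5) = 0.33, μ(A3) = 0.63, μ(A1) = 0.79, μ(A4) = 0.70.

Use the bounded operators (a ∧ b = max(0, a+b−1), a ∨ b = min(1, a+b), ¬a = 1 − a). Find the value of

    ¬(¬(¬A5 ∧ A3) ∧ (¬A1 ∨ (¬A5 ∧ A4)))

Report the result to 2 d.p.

0.72

¬A5 = 1 − 0.33 = 0.67
¬A5 ∧ A3 = max(0, a+b−1) on (0.67, 0.63) = 0.30
¬(¬A5 ∧ A3) = 1 − 0.30 = 0.70
¬A1 = 1 − 0.79 = 0.21
¬A5 = 1 − 0.33 = 0.67
¬A5 ∧ A4 = max(0, a+b−1) on (0.67, 0.70) = 0.37
¬A1 ∨ (¬A5 ∧ A4) = min(1, a+b) on (0.21, 0.37) = 0.58
¬(¬A5 ∧ A3) ∧ (¬A1 ∨ (¬A5 ∧ A4)) = max(0, a+b−1) on (0.70, 0.58) = 0.28
¬(¬(¬A5 ∧ A3) ∧ (¬A1 ∨ (¬A5 ∧ A4))) = 1 − 0.28 = 0.72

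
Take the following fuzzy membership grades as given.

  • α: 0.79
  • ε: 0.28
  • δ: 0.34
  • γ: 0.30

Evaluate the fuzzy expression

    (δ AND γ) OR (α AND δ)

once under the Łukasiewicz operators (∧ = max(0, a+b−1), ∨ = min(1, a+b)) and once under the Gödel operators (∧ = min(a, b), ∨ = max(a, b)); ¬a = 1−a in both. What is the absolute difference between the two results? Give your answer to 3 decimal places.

Under Łukasiewicz:
  δ AND γ = max(0, a+b−1) on (0.34, 0.30) = 0.00
  α AND δ = max(0, a+b−1) on (0.79, 0.34) = 0.13
  (δ AND γ) OR (α AND δ) = min(1, a+b) on (0.00, 0.13) = 0.13
  → value = 0.1300
Under Gödel:
  δ AND γ = min(a, b) on (0.34, 0.30) = 0.30
  α AND δ = min(a, b) on (0.79, 0.34) = 0.34
  (δ AND γ) OR (α AND δ) = max(a, b) on (0.30, 0.34) = 0.34
  → value = 0.3400
|0.1300 − 0.3400| = 0.210

0.210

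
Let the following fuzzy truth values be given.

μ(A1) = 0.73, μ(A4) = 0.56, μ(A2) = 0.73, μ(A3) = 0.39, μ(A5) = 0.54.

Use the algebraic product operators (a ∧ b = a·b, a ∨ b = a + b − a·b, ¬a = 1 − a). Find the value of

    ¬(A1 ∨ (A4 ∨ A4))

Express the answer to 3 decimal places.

A4 ∨ A4 = a + b − a·b on (0.5600, 0.5600) = 0.8064
A1 ∨ (A4 ∨ A4) = a + b − a·b on (0.7300, 0.8064) = 0.9477
¬(A1 ∨ (A4 ∨ A4)) = 1 − 0.9477 = 0.0523

0.052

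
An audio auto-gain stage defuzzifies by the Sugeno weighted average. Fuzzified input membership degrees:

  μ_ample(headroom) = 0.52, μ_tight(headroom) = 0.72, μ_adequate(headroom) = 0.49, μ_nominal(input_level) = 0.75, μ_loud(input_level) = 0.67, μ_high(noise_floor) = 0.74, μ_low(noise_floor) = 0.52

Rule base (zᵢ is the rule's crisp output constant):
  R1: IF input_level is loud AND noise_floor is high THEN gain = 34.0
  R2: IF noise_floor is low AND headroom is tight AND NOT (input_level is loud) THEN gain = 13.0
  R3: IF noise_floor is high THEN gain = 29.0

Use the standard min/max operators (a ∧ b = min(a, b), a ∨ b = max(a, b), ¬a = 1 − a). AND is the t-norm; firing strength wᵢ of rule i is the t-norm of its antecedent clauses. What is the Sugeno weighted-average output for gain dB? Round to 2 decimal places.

27.89

R1 (z=34.0): loud=0.67, high=0.74; AND[min(a, b)] → w = 0.67
R2 (z=13.0): low=0.52, tight=0.72, ¬loud=1−0.67=0.33; AND[min(a, b)] → w = 0.33
R3 (z=29.0): high=0.74 → w = 0.74
Weighted average = (0.67·34.0 + 0.33·13.0 + 0.74·29.0) / (0.67 + 0.33 + 0.74)
  = 48.5300 / 1.7400 = 27.89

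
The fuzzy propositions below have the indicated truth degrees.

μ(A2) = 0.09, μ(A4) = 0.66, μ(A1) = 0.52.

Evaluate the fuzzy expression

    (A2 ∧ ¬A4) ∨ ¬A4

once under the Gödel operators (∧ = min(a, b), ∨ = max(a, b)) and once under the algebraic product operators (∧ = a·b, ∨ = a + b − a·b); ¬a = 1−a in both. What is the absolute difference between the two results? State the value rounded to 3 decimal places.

0.020

Under Gödel:
  ¬A4 = 1 − 0.66 = 0.34
  A2 ∧ ¬A4 = min(a, b) on (0.09, 0.34) = 0.09
  ¬A4 = 1 − 0.66 = 0.34
  (A2 ∧ ¬A4) ∨ ¬A4 = max(a, b) on (0.09, 0.34) = 0.34
  → value = 0.3400
Under algebraic product:
  ¬A4 = 1 − 0.6600 = 0.3400
  A2 ∧ ¬A4 = a·b on (0.0900, 0.3400) = 0.0306
  ¬A4 = 1 − 0.6600 = 0.3400
  (A2 ∧ ¬A4) ∨ ¬A4 = a + b − a·b on (0.0306, 0.3400) = 0.3602
  → value = 0.3602
|0.3400 − 0.3602| = 0.020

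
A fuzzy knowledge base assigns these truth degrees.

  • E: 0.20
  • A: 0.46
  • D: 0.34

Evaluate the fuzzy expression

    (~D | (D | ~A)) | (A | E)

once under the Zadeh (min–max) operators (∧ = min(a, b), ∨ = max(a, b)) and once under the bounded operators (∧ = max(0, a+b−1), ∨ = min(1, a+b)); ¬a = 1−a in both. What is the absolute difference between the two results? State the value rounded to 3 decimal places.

Under Zadeh (min–max):
  ~D = 1 − 0.34 = 0.66
  ~A = 1 − 0.46 = 0.54
  D | ~A = max(a, b) on (0.34, 0.54) = 0.54
  ~D | (D | ~A) = max(a, b) on (0.66, 0.54) = 0.66
  A | E = max(a, b) on (0.46, 0.20) = 0.46
  (~D | (D | ~A)) | (A | E) = max(a, b) on (0.66, 0.46) = 0.66
  → value = 0.6600
Under bounded:
  ~D = 1 − 0.34 = 0.66
  ~A = 1 − 0.46 = 0.54
  D | ~A = min(1, a+b) on (0.34, 0.54) = 0.88
  ~D | (D | ~A) = min(1, a+b) on (0.66, 0.88) = 1.00
  A | E = min(1, a+b) on (0.46, 0.20) = 0.66
  (~D | (D | ~A)) | (A | E) = min(1, a+b) on (1.00, 0.66) = 1.00
  → value = 1.0000
|0.6600 − 1.0000| = 0.340

0.340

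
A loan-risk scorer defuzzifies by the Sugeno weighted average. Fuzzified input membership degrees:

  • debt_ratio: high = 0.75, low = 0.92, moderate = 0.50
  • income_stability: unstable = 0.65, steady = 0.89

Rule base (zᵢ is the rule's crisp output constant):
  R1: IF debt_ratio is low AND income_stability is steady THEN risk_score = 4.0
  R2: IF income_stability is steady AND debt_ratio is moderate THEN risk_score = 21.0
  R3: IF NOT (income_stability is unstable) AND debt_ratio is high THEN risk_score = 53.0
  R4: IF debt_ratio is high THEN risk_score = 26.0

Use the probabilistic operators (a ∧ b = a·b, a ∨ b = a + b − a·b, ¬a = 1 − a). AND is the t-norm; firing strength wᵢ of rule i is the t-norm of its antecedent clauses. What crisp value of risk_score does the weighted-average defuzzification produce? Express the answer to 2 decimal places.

20.22

R1 (z=4.0): low=0.92, steady=0.89; AND[a·b] → w = 0.8188
R2 (z=21.0): steady=0.89, moderate=0.50; AND[a·b] → w = 0.4450
R3 (z=53.0): ¬unstable=1−0.65=0.35, high=0.75; AND[a·b] → w = 0.2625
R4 (z=26.0): high=0.75 → w = 0.7500
Weighted average = (0.8188·4.0 + 0.4450·21.0 + 0.2625·53.0 + 0.7500·26.0) / (0.8188 + 0.4450 + 0.2625 + 0.7500)
  = 46.0327 / 2.2763 = 20.22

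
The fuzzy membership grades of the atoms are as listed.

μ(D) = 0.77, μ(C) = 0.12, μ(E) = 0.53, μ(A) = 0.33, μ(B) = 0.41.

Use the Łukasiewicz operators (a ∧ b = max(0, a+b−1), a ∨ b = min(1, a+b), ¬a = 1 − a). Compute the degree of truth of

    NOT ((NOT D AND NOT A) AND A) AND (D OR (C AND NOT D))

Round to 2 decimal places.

NOT D = 1 − 0.77 = 0.23
NOT A = 1 − 0.33 = 0.67
NOT D AND NOT A = max(0, a+b−1) on (0.23, 0.67) = 0.00
(NOT D AND NOT A) AND A = max(0, a+b−1) on (0.00, 0.33) = 0.00
NOT ((NOT D AND NOT A) AND A) = 1 − 0.00 = 1.00
NOT D = 1 − 0.77 = 0.23
C AND NOT D = max(0, a+b−1) on (0.12, 0.23) = 0.00
D OR (C AND NOT D) = min(1, a+b) on (0.77, 0.00) = 0.77
NOT ((NOT D AND NOT A) AND A) AND (D OR (C AND NOT D)) = max(0, a+b−1) on (1.00, 0.77) = 0.77

0.77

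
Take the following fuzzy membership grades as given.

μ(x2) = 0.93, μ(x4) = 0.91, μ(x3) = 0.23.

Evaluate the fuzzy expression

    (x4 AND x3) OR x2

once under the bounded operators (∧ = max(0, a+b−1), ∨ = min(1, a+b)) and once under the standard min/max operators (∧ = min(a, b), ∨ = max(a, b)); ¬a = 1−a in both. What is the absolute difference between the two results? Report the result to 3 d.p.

Under bounded:
  x4 AND x3 = max(0, a+b−1) on (0.91, 0.23) = 0.14
  (x4 AND x3) OR x2 = min(1, a+b) on (0.14, 0.93) = 1.00
  → value = 1.0000
Under standard min/max:
  x4 AND x3 = min(a, b) on (0.91, 0.23) = 0.23
  (x4 AND x3) OR x2 = max(a, b) on (0.23, 0.93) = 0.93
  → value = 0.9300
|1.0000 − 0.9300| = 0.070

0.070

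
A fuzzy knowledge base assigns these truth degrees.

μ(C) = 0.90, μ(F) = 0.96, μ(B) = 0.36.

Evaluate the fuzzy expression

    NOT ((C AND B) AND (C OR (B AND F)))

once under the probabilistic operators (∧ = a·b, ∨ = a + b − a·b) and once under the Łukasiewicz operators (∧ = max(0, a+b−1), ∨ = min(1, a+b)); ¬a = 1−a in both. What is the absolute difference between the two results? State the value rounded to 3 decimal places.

0.043

Under probabilistic:
  C AND B = a·b on (0.9000, 0.3600) = 0.3240
  B AND F = a·b on (0.3600, 0.9600) = 0.3456
  C OR (B AND F) = a + b − a·b on (0.9000, 0.3456) = 0.9346
  (C AND B) AND (C OR (B AND F)) = a·b on (0.3240, 0.9346) = 0.3028
  NOT ((C AND B) AND (C OR (B AND F))) = 1 − 0.3028 = 0.6972
  → value = 0.6972
Under Łukasiewicz:
  C AND B = max(0, a+b−1) on (0.90, 0.36) = 0.26
  B AND F = max(0, a+b−1) on (0.36, 0.96) = 0.32
  C OR (B AND F) = min(1, a+b) on (0.90, 0.32) = 1.00
  (C AND B) AND (C OR (B AND F)) = max(0, a+b−1) on (0.26, 1.00) = 0.26
  NOT ((C AND B) AND (C OR (B AND F))) = 1 − 0.26 = 0.74
  → value = 0.7400
|0.6972 − 0.7400| = 0.043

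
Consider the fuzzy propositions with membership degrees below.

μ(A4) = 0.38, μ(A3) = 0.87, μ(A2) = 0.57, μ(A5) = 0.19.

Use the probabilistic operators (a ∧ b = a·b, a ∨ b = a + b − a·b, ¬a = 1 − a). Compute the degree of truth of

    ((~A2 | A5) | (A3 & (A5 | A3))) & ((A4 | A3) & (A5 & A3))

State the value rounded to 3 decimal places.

~A2 = 1 − 0.5700 = 0.4300
~A2 | A5 = a + b − a·b on (0.4300, 0.1900) = 0.5383
A5 | A3 = a + b − a·b on (0.1900, 0.8700) = 0.8947
A3 & (A5 | A3) = a·b on (0.8700, 0.8947) = 0.7784
(~A2 | A5) | (A3 & (A5 | A3)) = a + b − a·b on (0.5383, 0.7784) = 0.8977
A4 | A3 = a + b − a·b on (0.3800, 0.8700) = 0.9194
A5 & A3 = a·b on (0.1900, 0.8700) = 0.1653
(A4 | A3) & (A5 & A3) = a·b on (0.9194, 0.1653) = 0.1520
((~A2 | A5) | (A3 & (A5 | A3))) & ((A4 | A3) & (A5 & A3)) = a·b on (0.8977, 0.1520) = 0.1364

0.136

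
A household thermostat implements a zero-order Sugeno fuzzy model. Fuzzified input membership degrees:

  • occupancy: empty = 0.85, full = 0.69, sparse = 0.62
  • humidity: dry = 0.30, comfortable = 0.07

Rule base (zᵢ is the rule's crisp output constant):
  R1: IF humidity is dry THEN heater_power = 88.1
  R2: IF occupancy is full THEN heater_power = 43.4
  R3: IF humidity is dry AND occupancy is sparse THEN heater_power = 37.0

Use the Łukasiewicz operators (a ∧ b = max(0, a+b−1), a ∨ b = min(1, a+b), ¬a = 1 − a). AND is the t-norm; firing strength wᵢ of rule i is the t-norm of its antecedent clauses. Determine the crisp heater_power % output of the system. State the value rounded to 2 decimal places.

R1 (z=88.1): dry=0.30 → w = 0.30
R2 (z=43.4): full=0.69 → w = 0.69
R3 (z=37.0): dry=0.30, sparse=0.62; AND[max(0, a+b−1)] → w = 0.00
Weighted average = (0.30·88.1 + 0.69·43.4 + 0.00·37.0) / (0.30 + 0.69 + 0.00)
  = 56.3760 / 0.9900 = 56.95

56.95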